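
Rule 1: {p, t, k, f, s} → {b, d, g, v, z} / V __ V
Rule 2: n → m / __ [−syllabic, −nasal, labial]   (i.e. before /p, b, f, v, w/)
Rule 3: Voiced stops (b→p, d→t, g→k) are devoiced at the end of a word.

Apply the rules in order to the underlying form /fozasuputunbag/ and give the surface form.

Rule 1 (intervocalic voicing): /s/ is a voiceless obstruent between vowels /a/ and /u/, so it voices to [z]. /p/ is a voiceless obstruent between vowels /u/ and /u/, so it voices to [b]. /t/ is a voiceless obstruent between vowels /u/ and /u/, so it voices to [d]. /fozasuputunbag/ → fozazubudunbag.
Rule 2 (nasal place assimilation): /n/ precedes the labial consonant /b/, so it assimilates in place to [m]. /fozazubudunbag/ → fozazubudumbag.
Rule 3 (final devoicing): /g/ is a voiced stop in word-final position, so it devoices to [k]. /fozazubudumbag/ → fozazubudumbak.

fozazubudumbak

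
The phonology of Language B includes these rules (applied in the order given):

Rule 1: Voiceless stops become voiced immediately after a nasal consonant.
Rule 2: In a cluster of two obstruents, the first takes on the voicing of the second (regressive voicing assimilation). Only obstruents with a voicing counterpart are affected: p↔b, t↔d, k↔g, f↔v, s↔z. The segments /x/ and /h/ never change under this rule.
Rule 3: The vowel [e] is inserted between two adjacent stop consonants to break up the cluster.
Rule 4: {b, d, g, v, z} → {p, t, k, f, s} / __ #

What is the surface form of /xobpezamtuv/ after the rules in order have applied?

Rule 1 (post-nasal voicing): /t/ is a voiceless stop immediately after the nasal /m/, so it voices to [d]. /xobpezamtuv/ → xobpezamduv.
Rule 2 (regressive voicing assimilation): /b/ precedes the voiceless obstruent /p/, so it devoices to [p] by assimilation. /xobpezamduv/ → xoppezamduv.
Rule 3 (stop-cluster e-epenthesis): /p/ and /p/ form a stop–stop cluster, so [e] is inserted between them. /xoppezamduv/ → xopepezamduv.
Rule 4 (final devoicing): /v/ is a voiced obstruent in word-final position, so it devoices to [f]. /xopepezamduv/ → xopepezamduf.

xopepezamduf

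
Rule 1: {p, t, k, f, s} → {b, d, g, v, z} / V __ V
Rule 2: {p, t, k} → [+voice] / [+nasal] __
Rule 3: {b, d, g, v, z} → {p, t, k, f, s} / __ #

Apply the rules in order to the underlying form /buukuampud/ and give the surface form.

Rule 1 (intervocalic voicing): /k/ is a voiceless obstruent between vowels /u/ and /u/, so it voices to [g]. /buukuampud/ → buuguampud.
Rule 2 (post-nasal voicing): /p/ is a voiceless stop immediately after the nasal /m/, so it voices to [b]. /buuguampud/ → buuguambud.
Rule 3 (final devoicing): /d/ is a voiced obstruent in word-final position, so it devoices to [t]. /buuguambud/ → buuguambut.

buuguambut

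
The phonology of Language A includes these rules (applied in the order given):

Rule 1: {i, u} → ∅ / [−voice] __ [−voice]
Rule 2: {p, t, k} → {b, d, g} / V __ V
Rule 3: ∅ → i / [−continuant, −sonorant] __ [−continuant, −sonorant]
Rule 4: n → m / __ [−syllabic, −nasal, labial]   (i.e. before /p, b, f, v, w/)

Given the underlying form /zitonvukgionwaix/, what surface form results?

Rule 1 (high vowel syncope): no segment meets the environment; /zitonvukgionwaix/ is unchanged.
Rule 2 (intervocalic voicing): /t/ is a voiceless stop between vowels /i/ and /o/, so it voices to [d]. /zitonvukgionwaix/ → zidonvukgionwaix.
Rule 3 (stop-cluster i-epenthesis): /k/ and /g/ form a stop–stop cluster, so [i] is inserted between them. /zidonvukgionwaix/ → zidonvukigionwaix.
Rule 4 (nasal place assimilation): /n/ precedes the labial consonant /v/, so it assimilates in place to [m]. /n/ precedes the labial consonant /w/, so it assimilates in place to [m]. /zidonvukigionwaix/ → zidomvukigiomwaix.

zidomvukigiomwaix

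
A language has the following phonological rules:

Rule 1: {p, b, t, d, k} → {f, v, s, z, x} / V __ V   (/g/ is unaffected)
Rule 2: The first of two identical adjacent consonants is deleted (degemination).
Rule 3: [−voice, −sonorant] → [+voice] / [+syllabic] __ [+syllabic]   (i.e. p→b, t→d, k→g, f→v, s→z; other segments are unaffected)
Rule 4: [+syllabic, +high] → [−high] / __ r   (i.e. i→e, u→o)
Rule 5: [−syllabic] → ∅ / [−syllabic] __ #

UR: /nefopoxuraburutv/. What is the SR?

nevovoxoravorut

Rule 1 (intervocalic spirantization): /p/ is a stop between vowels /o/ and /o/, so it spirantizes to the fricative [f]. /b/ is a stop between vowels /a/ and /u/, so it spirantizes to the fricative [v]. /nefopoxuraburutv/ → nefofoxuravurutv.
Rule 2 (degemination): no segment meets the environment; /nefofoxuravurutv/ is unchanged.
Rule 3 (intervocalic voicing): /f/ is a voiceless obstruent between vowels /e/ and /o/, so it voices to [v]. /f/ is a voiceless obstruent between vowels /o/ and /o/, so it voices to [v]. /nefofoxuravurutv/ → nevovoxuravurutv.
Rule 4 (pre-rhotic lowering): /u/ is a high vowel immediately before /r/, so it lowers to [o]. /u/ is a high vowel immediately before /r/, so it lowers to [o]. /nevovoxuravurutv/ → nevovoxoravorutv.
Rule 5 (final cluster simplification): /v/ is the second consonant of a word-final cluster /tv/, so it deletes. /nevovoxoravorutv/ → nevovoxoravorut.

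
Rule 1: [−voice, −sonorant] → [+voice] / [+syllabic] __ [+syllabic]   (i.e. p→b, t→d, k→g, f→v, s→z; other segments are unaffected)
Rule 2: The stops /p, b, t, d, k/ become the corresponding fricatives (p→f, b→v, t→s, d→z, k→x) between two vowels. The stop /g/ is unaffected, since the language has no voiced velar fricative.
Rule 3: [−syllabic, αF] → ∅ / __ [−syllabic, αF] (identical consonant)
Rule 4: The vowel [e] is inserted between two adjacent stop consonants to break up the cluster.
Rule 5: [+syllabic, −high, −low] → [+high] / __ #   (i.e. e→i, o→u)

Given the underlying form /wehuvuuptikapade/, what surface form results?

Rule 1 (intervocalic voicing): /k/ is a voiceless obstruent between vowels /i/ and /a/, so it voices to [g]. /p/ is a voiceless obstruent between vowels /a/ and /a/, so it voices to [b]. /wehuvuuptikapade/ → wehuvuuptigabade.
Rule 2 (intervocalic spirantization): /b/ is a stop between vowels /a/ and /a/, so it spirantizes to the fricative [v]. /d/ is a stop between vowels /a/ and /e/, so it spirantizes to the fricative [z]. /wehuvuuptigabade/ → wehuvuuptigavaze.
Rule 3 (degemination): no segment meets the environment; /wehuvuuptigavaze/ is unchanged.
Rule 4 (stop-cluster e-epenthesis): /p/ and /t/ form a stop–stop cluster, so [e] is inserted between them. /wehuvuuptigavaze/ → wehuvuupetigavaze.
Rule 5 (final vowel raising): /e/ is a mid vowel in word-final position, so it raises to [i]. /wehuvuupetigavaze/ → wehuvuupetigavazi.

wehuvuupetigavazi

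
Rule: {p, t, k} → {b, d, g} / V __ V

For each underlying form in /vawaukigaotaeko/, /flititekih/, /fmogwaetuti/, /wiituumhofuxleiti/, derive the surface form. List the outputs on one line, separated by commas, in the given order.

vawaugigaodaego, flididegih, fmogwaedudi, wiiduumhofuxleidi

/vawaukigaotaeko/: /k/ is a voiceless stop between vowels /u/ and /i/, so it voices to [g]. /t/ is a voiceless stop between vowels /o/ and /a/, so it voices to [d]. /k/ is a voiceless stop between vowels /e/ and /o/, so it voices to [g]. → [vawaugigaodaego].
/flititekih/: /t/ is a voiceless stop between vowels /i/ and /i/, so it voices to [d]. /t/ is a voiceless stop between vowels /i/ and /e/, so it voices to [d]. /k/ is a voiceless stop between vowels /e/ and /i/, so it voices to [g]. → [flididegih].
/fmogwaetuti/: /t/ is a voiceless stop between vowels /e/ and /u/, so it voices to [d]. /t/ is a voiceless stop between vowels /u/ and /i/, so it voices to [d]. → [fmogwaedudi].
/wiituumhofuxleiti/: /t/ is a voiceless stop between vowels /i/ and /u/, so it voices to [d]. /t/ is a voiceless stop between vowels /i/ and /i/, so it voices to [d]. → [wiiduumhofuxleidi].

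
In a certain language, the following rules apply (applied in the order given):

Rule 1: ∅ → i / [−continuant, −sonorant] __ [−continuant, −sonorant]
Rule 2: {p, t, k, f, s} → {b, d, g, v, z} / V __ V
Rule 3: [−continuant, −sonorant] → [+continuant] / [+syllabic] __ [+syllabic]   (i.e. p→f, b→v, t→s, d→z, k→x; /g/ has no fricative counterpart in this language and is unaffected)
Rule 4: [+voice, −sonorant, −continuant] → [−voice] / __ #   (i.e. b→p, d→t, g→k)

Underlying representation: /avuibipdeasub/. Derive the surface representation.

Rule 1 (stop-cluster i-epenthesis): /p/ and /d/ form a stop–stop cluster, so [i] is inserted between them. /avuibipdeasub/ → avuibipideasub.
Rule 2 (intervocalic voicing): /p/ is a voiceless obstruent between vowels /i/ and /i/, so it voices to [b]. /s/ is a voiceless obstruent between vowels /a/ and /u/, so it voices to [z]. /avuibipideasub/ → avuibibideazub.
Rule 3 (intervocalic spirantization): /b/ is a stop between vowels /i/ and /i/, so it spirantizes to the fricative [v]. /b/ is a stop between vowels /i/ and /i/, so it spirantizes to the fricative [v]. /d/ is a stop between vowels /i/ and /e/, so it spirantizes to the fricative [z]. /avuibibideazub/ → avuivivizeazub.
Rule 4 (final devoicing): /b/ is a voiced stop in word-final position, so it devoices to [p]. /avuivivizeazub/ → avuivivizeazup.

avuivivizeazup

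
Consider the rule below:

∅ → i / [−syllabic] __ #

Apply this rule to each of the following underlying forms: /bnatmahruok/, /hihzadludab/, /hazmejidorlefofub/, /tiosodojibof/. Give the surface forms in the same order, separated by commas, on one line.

bnatmahruoki, hihzadludabi, hazmejidorlefofubi, tiosodojibofi

/bnatmahruok/: the form ends in the consonant /k/, so [i] is inserted word-finally. → [bnatmahruoki].
/hihzadludab/: the form ends in the consonant /b/, so [i] is inserted word-finally. → [hihzadludabi].
/hazmejidorlefofub/: the form ends in the consonant /b/, so [i] is inserted word-finally. → [hazmejidorlefofubi].
/tiosodojibof/: the form ends in the consonant /f/, so [i] is inserted word-finally. → [tiosodojibofi].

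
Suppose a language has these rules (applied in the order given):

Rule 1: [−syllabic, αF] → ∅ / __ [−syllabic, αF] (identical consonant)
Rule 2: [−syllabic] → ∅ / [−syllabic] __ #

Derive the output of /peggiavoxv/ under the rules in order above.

Rule 1 (degemination): /gg/ is a geminate; the first /g/ deletes. /peggiavoxv/ → pegiavoxv.
Rule 2 (final cluster simplification): /v/ is the second consonant of a word-final cluster /xv/, so it deletes. /pegiavoxv/ → pegiavox.

pegiavox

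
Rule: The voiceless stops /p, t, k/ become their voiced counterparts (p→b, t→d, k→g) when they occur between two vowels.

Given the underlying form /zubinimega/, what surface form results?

No segment of /zubinimega/ meets the structural description of the rule, so the form surfaces unchanged.

zubinimega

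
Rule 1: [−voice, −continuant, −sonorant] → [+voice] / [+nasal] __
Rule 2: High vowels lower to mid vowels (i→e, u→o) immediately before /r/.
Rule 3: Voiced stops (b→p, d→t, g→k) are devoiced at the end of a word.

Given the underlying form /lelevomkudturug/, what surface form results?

Rule 1 (post-nasal voicing): /k/ is a voiceless stop immediately after the nasal /m/, so it voices to [g]. /lelevomkudturug/ → lelevomgudturug.
Rule 2 (pre-rhotic lowering): /u/ is a high vowel immediately before /r/, so it lowers to [o]. /lelevomgudturug/ → lelevomgudtorug.
Rule 3 (final devoicing): /g/ is a voiced stop in word-final position, so it devoices to [k]. /lelevomgudtorug/ → lelevomgudtoruk.

lelevomgudtoruk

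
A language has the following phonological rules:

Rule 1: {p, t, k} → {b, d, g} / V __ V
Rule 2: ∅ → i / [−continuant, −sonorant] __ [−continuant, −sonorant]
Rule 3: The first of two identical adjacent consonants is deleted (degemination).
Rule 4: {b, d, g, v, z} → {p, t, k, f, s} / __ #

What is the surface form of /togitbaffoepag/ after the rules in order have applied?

Rule 1 (intervocalic voicing): /p/ is a voiceless stop between vowels /e/ and /a/, so it voices to [b]. /togitbaffoepag/ → togitbaffoebag.
Rule 2 (stop-cluster i-epenthesis): /t/ and /b/ form a stop–stop cluster, so [i] is inserted between them. /togitbaffoebag/ → togitibaffoebag.
Rule 3 (degemination): /ff/ is a geminate; the first /f/ deletes. /togitibaffoebag/ → togitibafoebag.
Rule 4 (final devoicing): /g/ is a voiced obstruent in word-final position, so it devoices to [k]. /togitibafoebag/ → togitibafoebak.

togitibafoebak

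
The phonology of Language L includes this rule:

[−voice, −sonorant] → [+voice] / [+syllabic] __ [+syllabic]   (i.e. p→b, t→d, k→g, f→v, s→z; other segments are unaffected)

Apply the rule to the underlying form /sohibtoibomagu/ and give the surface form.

No segment of /sohibtoibomagu/ meets the structural description of the rule, so the form surfaces unchanged.

sohibtoibomagu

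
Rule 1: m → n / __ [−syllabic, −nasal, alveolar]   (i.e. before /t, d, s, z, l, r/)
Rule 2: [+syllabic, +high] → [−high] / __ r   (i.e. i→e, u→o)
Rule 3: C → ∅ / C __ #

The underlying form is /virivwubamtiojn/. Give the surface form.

Rule 1 (nasal place assimilation): /m/ precedes the alveolar consonant /t/, so it assimilates in place to [n]. /virivwubamtiojn/ → virivwubantiojn.
Rule 2 (pre-rhotic lowering): /i/ is a high vowel immediately before /r/, so it lowers to [e]. /virivwubantiojn/ → verivwubantiojn.
Rule 3 (final cluster simplification): /n/ is the second consonant of a word-final cluster /jn/, so it deletes. /verivwubantiojn/ → verivwubantioj.

verivwubantioj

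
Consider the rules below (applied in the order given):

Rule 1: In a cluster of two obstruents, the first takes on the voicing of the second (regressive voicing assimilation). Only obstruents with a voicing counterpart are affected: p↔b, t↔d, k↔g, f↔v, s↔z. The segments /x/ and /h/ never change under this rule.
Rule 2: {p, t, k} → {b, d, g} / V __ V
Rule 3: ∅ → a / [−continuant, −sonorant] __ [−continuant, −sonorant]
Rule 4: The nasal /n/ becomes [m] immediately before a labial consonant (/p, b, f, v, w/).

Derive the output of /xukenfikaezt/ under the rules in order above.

xugemfigaest

Rule 1 (regressive voicing assimilation): /z/ precedes the voiceless obstruent /t/, so it devoices to [s] by assimilation. /xukenfikaezt/ → xukenfikaest.
Rule 2 (intervocalic voicing): /k/ is a voiceless stop between vowels /u/ and /e/, so it voices to [g]. /k/ is a voiceless stop between vowels /i/ and /a/, so it voices to [g]. /xukenfikaest/ → xugenfigaest.
Rule 3 (stop-cluster a-epenthesis): no segment meets the environment; /xugenfigaest/ is unchanged.
Rule 4 (nasal place assimilation): /n/ precedes the labial consonant /f/, so it assimilates in place to [m]. /xugenfigaest/ → xugemfigaest.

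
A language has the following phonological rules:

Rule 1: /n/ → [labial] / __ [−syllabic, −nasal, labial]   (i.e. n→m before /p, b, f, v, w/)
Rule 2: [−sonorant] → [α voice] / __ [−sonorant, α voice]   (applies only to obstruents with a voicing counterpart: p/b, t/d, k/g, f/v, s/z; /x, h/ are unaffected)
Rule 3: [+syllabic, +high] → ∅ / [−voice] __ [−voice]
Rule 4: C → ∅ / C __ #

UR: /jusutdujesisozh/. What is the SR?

jusuddujessos

Rule 1 (nasal place assimilation): no segment meets the environment; /jusutdujesisozh/ is unchanged.
Rule 2 (regressive voicing assimilation): /t/ precedes the voiced obstruent /d/, so it voices to [d] by assimilation. /z/ precedes the voiceless obstruent /h/, so it devoices to [s] by assimilation. /jusutdujesisozh/ → jusuddujesisosh.
Rule 3 (high vowel syncope): /i/ is a high vowel flanked by voiceless consonants /s/ and /s/, so it deletes. /jusuddujesisosh/ → jusuddujessosh.
Rule 4 (final cluster simplification): /h/ is the second consonant of a word-final cluster /sh/, so it deletes. /jusuddujessosh/ → jusuddujessos.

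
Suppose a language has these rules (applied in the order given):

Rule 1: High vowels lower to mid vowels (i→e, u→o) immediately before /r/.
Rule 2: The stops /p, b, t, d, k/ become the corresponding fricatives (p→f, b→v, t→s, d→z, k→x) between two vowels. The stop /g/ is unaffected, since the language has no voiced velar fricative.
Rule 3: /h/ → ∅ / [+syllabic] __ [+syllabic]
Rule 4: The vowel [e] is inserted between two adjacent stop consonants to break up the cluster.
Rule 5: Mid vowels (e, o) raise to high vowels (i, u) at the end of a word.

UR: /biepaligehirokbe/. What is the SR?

Rule 1 (pre-rhotic lowering): /i/ is a high vowel immediately before /r/, so it lowers to [e]. /biepaligehirokbe/ → biepaligeherokbe.
Rule 2 (intervocalic spirantization): /p/ is a stop between vowels /e/ and /a/, so it spirantizes to the fricative [f]. /biepaligeherokbe/ → biefaligeherokbe.
Rule 3 (intervocalic h-deletion): /h/ occurs between vowels /e/ and /e/, so it deletes. /biefaligeherokbe/ → biefaligeerokbe.
Rule 4 (stop-cluster e-epenthesis): /k/ and /b/ form a stop–stop cluster, so [e] is inserted between them. /biefaligeerokbe/ → biefaligeerokebe.
Rule 5 (final vowel raising): /e/ is a mid vowel in word-final position, so it raises to [i]. /biefaligeerokebe/ → biefaligeerokebi.

biefaligeerokebi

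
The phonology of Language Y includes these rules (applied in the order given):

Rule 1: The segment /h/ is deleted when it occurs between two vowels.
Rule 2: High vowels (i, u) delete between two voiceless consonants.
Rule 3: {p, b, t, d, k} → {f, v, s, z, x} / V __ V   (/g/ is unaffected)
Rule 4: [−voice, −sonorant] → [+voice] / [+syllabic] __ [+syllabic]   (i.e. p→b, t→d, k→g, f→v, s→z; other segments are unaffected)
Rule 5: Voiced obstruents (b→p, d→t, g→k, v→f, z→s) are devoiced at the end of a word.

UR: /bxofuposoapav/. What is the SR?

Rule 1 (intervocalic h-deletion): no segment meets the environment; /bxofuposoapav/ is unchanged.
Rule 2 (high vowel syncope): /u/ is a high vowel flanked by voiceless consonants /f/ and /p/, so it deletes. /bxofuposoapav/ → bxofposoapav.
Rule 3 (intervocalic spirantization): /p/ is a stop between vowels /a/ and /a/, so it spirantizes to the fricative [f]. /bxofposoapav/ → bxofposoafav.
Rule 4 (intervocalic voicing): /s/ is a voiceless obstruent between vowels /o/ and /o/, so it voices to [z]. /f/ is a voiceless obstruent between vowels /a/ and /a/, so it voices to [v]. /bxofposoafav/ → bxofpozoavav.
Rule 5 (final devoicing): /v/ is a voiced obstruent in word-final position, so it devoices to [f]. /bxofpozoavav/ → bxofpozoavaf.

bxofpozoavaf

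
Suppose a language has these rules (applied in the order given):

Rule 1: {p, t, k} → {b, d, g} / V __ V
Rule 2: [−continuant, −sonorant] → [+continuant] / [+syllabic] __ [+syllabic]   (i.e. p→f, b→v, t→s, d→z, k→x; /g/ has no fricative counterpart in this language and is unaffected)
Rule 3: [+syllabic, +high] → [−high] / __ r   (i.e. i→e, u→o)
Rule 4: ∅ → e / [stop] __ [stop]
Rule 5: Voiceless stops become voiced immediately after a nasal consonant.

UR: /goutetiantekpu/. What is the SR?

Rule 1 (intervocalic voicing): /t/ is a voiceless stop between vowels /u/ and /e/, so it voices to [d]. /t/ is a voiceless stop between vowels /e/ and /i/, so it voices to [d]. /goutetiantekpu/ → goudediantekpu.
Rule 2 (intervocalic spirantization): /d/ is a stop between vowels /u/ and /e/, so it spirantizes to the fricative [z]. /d/ is a stop between vowels /e/ and /i/, so it spirantizes to the fricative [z]. /goudediantekpu/ → gouzeziantekpu.
Rule 3 (pre-rhotic lowering): no segment meets the environment; /gouzeziantekpu/ is unchanged.
Rule 4 (stop-cluster e-epenthesis): /k/ and /p/ form a stop–stop cluster, so [e] is inserted between them. /gouzeziantekpu/ → gouzeziantekepu.
Rule 5 (post-nasal voicing): /t/ is a voiceless stop immediately after the nasal /n/, so it voices to [d]. /gouzeziantekepu/ → gouzeziandekepu.

gouzeziandekepu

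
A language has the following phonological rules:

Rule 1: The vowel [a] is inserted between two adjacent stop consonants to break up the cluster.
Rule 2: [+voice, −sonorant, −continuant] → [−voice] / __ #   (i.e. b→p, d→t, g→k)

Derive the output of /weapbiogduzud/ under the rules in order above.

weapabiogaduzut

Rule 1 (stop-cluster a-epenthesis): /p/ and /b/ form a stop–stop cluster, so [a] is inserted between them. /g/ and /d/ form a stop–stop cluster, so [a] is inserted between them. /weapbiogduzud/ → weapabiogaduzud.
Rule 2 (final devoicing): /d/ is a voiced stop in word-final position, so it devoices to [t]. /weapabiogaduzud/ → weapabiogaduzut.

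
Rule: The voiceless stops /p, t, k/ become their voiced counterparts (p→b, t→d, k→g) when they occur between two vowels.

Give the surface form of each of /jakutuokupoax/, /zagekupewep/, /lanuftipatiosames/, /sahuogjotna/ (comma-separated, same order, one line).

jaguduoguboax, zagegubewep, lanuftibadiosames, sahuogjotna

/jakutuokupoax/: /k/ is a voiceless stop between vowels /a/ and /u/, so it voices to [g]. /t/ is a voiceless stop between vowels /u/ and /u/, so it voices to [d]. /k/ is a voiceless stop between vowels /o/ and /u/, so it voices to [g]. /p/ is a voiceless stop between vowels /u/ and /o/, so it voices to [b]. → [jaguduoguboax].
/zagekupewep/: /k/ is a voiceless stop between vowels /e/ and /u/, so it voices to [g]. /p/ is a voiceless stop between vowels /u/ and /e/, so it voices to [b]. → [zagegubewep].
/lanuftipatiosames/: /p/ is a voiceless stop between vowels /i/ and /a/, so it voices to [b]. /t/ is a voiceless stop between vowels /a/ and /i/, so it voices to [d]. → [lanuftibadiosames].
/sahuogjotna/: the rule's environment is not met; surfaces unchanged as [sahuogjotna].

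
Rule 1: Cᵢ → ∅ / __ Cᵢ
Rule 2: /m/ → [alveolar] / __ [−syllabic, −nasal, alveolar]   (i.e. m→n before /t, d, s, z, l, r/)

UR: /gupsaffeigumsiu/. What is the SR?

Rule 1 (degemination): /ff/ is a geminate; the first /f/ deletes. /gupsaffeigumsiu/ → gupsafeigumsiu.
Rule 2 (nasal place assimilation): /m/ precedes the alveolar consonant /s/, so it assimilates in place to [n]. /gupsafeigumsiu/ → gupsafeigunsiu.

gupsafeigunsiu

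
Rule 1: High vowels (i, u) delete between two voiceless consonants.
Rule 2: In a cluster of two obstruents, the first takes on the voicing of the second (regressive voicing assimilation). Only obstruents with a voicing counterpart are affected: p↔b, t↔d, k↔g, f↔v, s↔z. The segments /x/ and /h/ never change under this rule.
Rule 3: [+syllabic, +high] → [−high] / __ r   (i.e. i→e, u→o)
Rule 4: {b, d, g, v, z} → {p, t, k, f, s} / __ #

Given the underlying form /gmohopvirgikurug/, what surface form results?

Rule 1 (high vowel syncope): no segment meets the environment; /gmohopvirgikurug/ is unchanged.
Rule 2 (regressive voicing assimilation): /p/ precedes the voiced obstruent /v/, so it voices to [b] by assimilation. /gmohopvirgikurug/ → gmohobvirgikurug.
Rule 3 (pre-rhotic lowering): /i/ is a high vowel immediately before /r/, so it lowers to [e]. /u/ is a high vowel immediately before /r/, so it lowers to [o]. /gmohobvirgikurug/ → gmohobvergikorug.
Rule 4 (final devoicing): /g/ is a voiced obstruent in word-final position, so it devoices to [k]. /gmohobvergikorug/ → gmohobvergikoruk.

gmohobvergikoruk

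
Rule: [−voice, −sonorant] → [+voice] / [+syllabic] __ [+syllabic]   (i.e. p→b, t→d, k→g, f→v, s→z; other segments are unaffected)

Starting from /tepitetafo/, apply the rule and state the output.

/p/ is a voiceless obstruent between vowels /e/ and /i/, so it voices to [b].
/t/ is a voiceless obstruent between vowels /i/ and /e/, so it voices to [d].
/t/ is a voiceless obstruent between vowels /e/ and /a/, so it voices to [d].
/f/ is a voiceless obstruent between vowels /a/ and /o/, so it voices to [v].
The other instance of /t/ does not occur in the required environment and remains unchanged.
Surface form: [tebidedavo].

tebidedavo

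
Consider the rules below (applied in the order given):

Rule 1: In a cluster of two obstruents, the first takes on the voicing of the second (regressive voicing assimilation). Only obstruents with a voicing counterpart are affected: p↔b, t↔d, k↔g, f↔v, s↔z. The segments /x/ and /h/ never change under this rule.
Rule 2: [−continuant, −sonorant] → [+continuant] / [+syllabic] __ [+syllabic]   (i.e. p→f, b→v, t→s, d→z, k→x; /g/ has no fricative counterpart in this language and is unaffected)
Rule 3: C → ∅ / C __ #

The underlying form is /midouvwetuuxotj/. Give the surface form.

Rule 1 (regressive voicing assimilation): no segment meets the environment; /midouvwetuuxotj/ is unchanged.
Rule 2 (intervocalic spirantization): /d/ is a stop between vowels /i/ and /o/, so it spirantizes to the fricative [z]. /t/ is a stop between vowels /e/ and /u/, so it spirantizes to the fricative [s]. /midouvwetuuxotj/ → mizouvwesuuxotj.
Rule 3 (final cluster simplification): /j/ is the second consonant of a word-final cluster /tj/, so it deletes. /mizouvwesuuxotj/ → mizouvwesuuxot.

mizouvwesuuxot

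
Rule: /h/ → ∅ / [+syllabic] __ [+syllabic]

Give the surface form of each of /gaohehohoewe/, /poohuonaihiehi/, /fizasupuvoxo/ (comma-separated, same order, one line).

gaoeooewe, poouonaiiei, fizasupuvoxo

/gaohehohoewe/: /h/ occurs between vowels /o/ and /e/, so it deletes. /h/ occurs between vowels /e/ and /o/, so it deletes. /h/ occurs between vowels /o/ and /o/, so it deletes. → [gaoeooewe].
/poohuonaihiehi/: /h/ occurs between vowels /o/ and /u/, so it deletes. /h/ occurs between vowels /i/ and /i/, so it deletes. /h/ occurs between vowels /e/ and /i/, so it deletes. → [poouonaiiei].
/fizasupuvoxo/: the rule's environment is not met; surfaces unchanged as [fizasupuvoxo].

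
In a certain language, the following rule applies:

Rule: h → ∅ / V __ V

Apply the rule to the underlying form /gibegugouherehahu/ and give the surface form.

gibegugouereau

/h/ occurs between vowels /u/ and /e/, so it deletes.
/h/ occurs between vowels /e/ and /a/, so it deletes.
/h/ occurs between vowels /a/ and /u/, so it deletes.
Surface form: [gibegugouereau].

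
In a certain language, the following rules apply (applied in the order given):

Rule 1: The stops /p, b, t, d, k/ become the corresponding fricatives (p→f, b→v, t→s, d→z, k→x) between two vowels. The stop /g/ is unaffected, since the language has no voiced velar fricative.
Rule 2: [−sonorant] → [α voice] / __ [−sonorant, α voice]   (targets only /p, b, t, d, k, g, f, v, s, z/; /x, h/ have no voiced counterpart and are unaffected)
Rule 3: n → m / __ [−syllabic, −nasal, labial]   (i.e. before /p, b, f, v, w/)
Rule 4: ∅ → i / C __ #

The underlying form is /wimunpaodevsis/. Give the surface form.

wimumpaozefsisi

Rule 1 (intervocalic spirantization): /d/ is a stop between vowels /o/ and /e/, so it spirantizes to the fricative [z]. /wimunpaodevsis/ → wimunpaozevsis.
Rule 2 (regressive voicing assimilation): /v/ precedes the voiceless obstruent /s/, so it devoices to [f] by assimilation. /wimunpaozevsis/ → wimunpaozefsis.
Rule 3 (nasal place assimilation): /n/ precedes the labial consonant /p/, so it assimilates in place to [m]. /wimunpaozefsis/ → wimumpaozefsis.
Rule 4 (final i-epenthesis): the form ends in the consonant /s/, so [i] is inserted word-finally. /wimumpaozefsis/ → wimumpaozefsisi.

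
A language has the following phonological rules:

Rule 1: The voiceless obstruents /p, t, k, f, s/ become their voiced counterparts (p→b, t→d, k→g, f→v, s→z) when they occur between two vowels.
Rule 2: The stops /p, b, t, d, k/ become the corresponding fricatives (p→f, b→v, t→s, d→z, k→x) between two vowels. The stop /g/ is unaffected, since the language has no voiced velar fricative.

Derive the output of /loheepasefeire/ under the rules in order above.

loheevazeveire

Rule 1 (intervocalic voicing): /p/ is a voiceless obstruent between vowels /e/ and /a/, so it voices to [b]. /s/ is a voiceless obstruent between vowels /a/ and /e/, so it voices to [z]. /f/ is a voiceless obstruent between vowels /e/ and /e/, so it voices to [v]. /loheepasefeire/ → loheebazeveire.
Rule 2 (intervocalic spirantization): /b/ is a stop between vowels /e/ and /a/, so it spirantizes to the fricative [v]. /loheebazeveire/ → loheevazeveire.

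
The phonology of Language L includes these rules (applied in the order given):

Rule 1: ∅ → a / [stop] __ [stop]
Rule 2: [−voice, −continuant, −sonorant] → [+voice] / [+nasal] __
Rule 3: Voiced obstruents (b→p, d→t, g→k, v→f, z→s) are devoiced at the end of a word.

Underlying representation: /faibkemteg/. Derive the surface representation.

faibakemdek

Rule 1 (stop-cluster a-epenthesis): /b/ and /k/ form a stop–stop cluster, so [a] is inserted between them. /faibkemteg/ → faibakemteg.
Rule 2 (post-nasal voicing): /t/ is a voiceless stop immediately after the nasal /m/, so it voices to [d]. /faibakemteg/ → faibakemdeg.
Rule 3 (final devoicing): /g/ is a voiced obstruent in word-final position, so it devoices to [k]. /faibakemdeg/ → faibakemdek.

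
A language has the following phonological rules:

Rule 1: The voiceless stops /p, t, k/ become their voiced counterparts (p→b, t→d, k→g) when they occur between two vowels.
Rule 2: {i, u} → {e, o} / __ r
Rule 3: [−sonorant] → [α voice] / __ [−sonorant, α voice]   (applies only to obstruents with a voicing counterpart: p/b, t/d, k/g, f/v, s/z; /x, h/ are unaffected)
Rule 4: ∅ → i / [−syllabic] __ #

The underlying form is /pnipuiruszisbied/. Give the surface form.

pnibueruzzizbiedi

Rule 1 (intervocalic voicing): /p/ is a voiceless stop between vowels /i/ and /u/, so it voices to [b]. /pnipuiruszisbied/ → pnibuiruszisbied.
Rule 2 (pre-rhotic lowering): /i/ is a high vowel immediately before /r/, so it lowers to [e]. /pnibuiruszisbied/ → pnibueruszisbied.
Rule 3 (regressive voicing assimilation): /s/ precedes the voiced obstruent /z/, so it voices to [z] by assimilation. /s/ precedes the voiced obstruent /b/, so it voices to [z] by assimilation. /pnibueruszisbied/ → pnibueruzzizbied.
Rule 4 (final i-epenthesis): the form ends in the consonant /d/, so [i] is inserted word-finally. /pnibueruzzizbied/ → pnibueruzzizbiedi.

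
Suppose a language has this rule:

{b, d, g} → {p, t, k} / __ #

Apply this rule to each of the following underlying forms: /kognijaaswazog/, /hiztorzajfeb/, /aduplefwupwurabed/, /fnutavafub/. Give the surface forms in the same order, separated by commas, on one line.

kognijaaswazok, hiztorzajfep, aduplefwupwurabet, fnutavafup

/kognijaaswazog/: /g/ is a voiced stop in word-final position, so it devoices to [k]. → [kognijaaswazok].
/hiztorzajfeb/: /b/ is a voiced stop in word-final position, so it devoices to [p]. → [hiztorzajfep].
/aduplefwupwurabed/: /d/ is a voiced stop in word-final position, so it devoices to [t]. → [aduplefwupwurabet].
/fnutavafub/: /b/ is a voiced stop in word-final position, so it devoices to [p]. → [fnutavafup].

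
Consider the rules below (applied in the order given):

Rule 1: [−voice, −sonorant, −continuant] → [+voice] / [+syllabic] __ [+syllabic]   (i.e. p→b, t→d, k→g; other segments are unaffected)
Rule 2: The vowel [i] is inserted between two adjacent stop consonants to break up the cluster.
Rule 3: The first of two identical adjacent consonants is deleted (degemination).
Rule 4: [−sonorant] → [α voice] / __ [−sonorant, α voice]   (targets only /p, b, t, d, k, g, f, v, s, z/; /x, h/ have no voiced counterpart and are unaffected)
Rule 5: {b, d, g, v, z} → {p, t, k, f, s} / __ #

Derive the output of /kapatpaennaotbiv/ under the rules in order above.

Rule 1 (intervocalic voicing): /p/ is a voiceless stop between vowels /a/ and /a/, so it voices to [b]. /kapatpaennaotbiv/ → kabatpaennaotbiv.
Rule 2 (stop-cluster i-epenthesis): /t/ and /p/ form a stop–stop cluster, so [i] is inserted between them. /t/ and /b/ form a stop–stop cluster, so [i] is inserted between them. /kabatpaennaotbiv/ → kabatipaennaotibiv.
Rule 3 (degemination): /nn/ is a geminate; the first /n/ deletes. /kabatipaennaotibiv/ → kabatipaenaotibiv.
Rule 4 (regressive voicing assimilation): no segment meets the environment; /kabatipaenaotibiv/ is unchanged.
Rule 5 (final devoicing): /v/ is a voiced obstruent in word-final position, so it devoices to [f]. /kabatipaenaotibiv/ → kabatipaenaotibif.

kabatipaenaotibif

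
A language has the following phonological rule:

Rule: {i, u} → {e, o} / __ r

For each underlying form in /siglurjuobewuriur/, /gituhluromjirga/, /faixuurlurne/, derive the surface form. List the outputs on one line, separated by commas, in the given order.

siglorjuobeworior, gituhloromjerga, faixuorlorne

/siglurjuobewuriur/: /u/ is a high vowel immediately before /r/, so it lowers to [o]. /u/ is a high vowel immediately before /r/, so it lowers to [o]. /u/ is a high vowel immediately before /r/, so it lowers to [o]. → [siglorjuobeworior].
/gituhluromjirga/: /u/ is a high vowel immediately before /r/, so it lowers to [o]. /i/ is a high vowel immediately before /r/, so it lowers to [e]. → [gituhloromjerga].
/faixuurlurne/: /u/ is a high vowel immediately before /r/, so it lowers to [o]. /u/ is a high vowel immediately before /r/, so it lowers to [o]. → [faixuorlorne].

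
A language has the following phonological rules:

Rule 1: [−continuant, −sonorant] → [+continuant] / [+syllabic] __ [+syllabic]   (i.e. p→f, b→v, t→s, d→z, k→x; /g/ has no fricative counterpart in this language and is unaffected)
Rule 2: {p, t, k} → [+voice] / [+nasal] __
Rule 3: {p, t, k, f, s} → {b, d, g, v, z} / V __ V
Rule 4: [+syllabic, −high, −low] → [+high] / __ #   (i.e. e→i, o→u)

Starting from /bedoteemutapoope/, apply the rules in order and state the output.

bezozeemuzavoovi

Rule 1 (intervocalic spirantization): /d/ is a stop between vowels /e/ and /o/, so it spirantizes to the fricative [z]. /t/ is a stop between vowels /o/ and /e/, so it spirantizes to the fricative [s]. /t/ is a stop between vowels /u/ and /a/, so it spirantizes to the fricative [s]. /p/ is a stop between vowels /a/ and /o/, so it spirantizes to the fricative [f]. /p/ is a stop between vowels /o/ and /e/, so it spirantizes to the fricative [f]. /bedoteemutapoope/ → bezoseemusafoofe.
Rule 2 (post-nasal voicing): no segment meets the environment; /bezoseemusafoofe/ is unchanged.
Rule 3 (intervocalic voicing): /s/ is a voiceless obstruent between vowels /o/ and /e/, so it voices to [z]. /s/ is a voiceless obstruent between vowels /u/ and /a/, so it voices to [z]. /f/ is a voiceless obstruent between vowels /a/ and /o/, so it voices to [v]. /f/ is a voiceless obstruent between vowels /o/ and /e/, so it voices to [v]. /bezoseemusafoofe/ → bezozeemuzavoove.
Rule 4 (final vowel raising): /e/ is a mid vowel in word-final position, so it raises to [i]. /bezozeemuzavoove/ → bezozeemuzavoovi.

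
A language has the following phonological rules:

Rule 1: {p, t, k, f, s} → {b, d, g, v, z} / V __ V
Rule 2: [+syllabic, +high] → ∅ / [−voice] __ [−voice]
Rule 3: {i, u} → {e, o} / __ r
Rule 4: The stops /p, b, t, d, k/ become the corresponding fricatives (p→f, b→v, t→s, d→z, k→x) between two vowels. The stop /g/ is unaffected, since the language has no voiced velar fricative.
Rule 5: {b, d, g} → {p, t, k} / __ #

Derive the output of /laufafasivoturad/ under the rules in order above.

Rule 1 (intervocalic voicing): /f/ is a voiceless obstruent between vowels /u/ and /a/, so it voices to [v]. /f/ is a voiceless obstruent between vowels /a/ and /a/, so it voices to [v]. /s/ is a voiceless obstruent between vowels /a/ and /i/, so it voices to [z]. /t/ is a voiceless obstruent between vowels /o/ and /u/, so it voices to [d]. /laufafasivoturad/ → lauvavazivodurad.
Rule 2 (high vowel syncope): no segment meets the environment; /lauvavazivodurad/ is unchanged.
Rule 3 (pre-rhotic lowering): /u/ is a high vowel immediately before /r/, so it lowers to [o]. /lauvavazivodurad/ → lauvavazivodorad.
Rule 4 (intervocalic spirantization): /d/ is a stop between vowels /o/ and /o/, so it spirantizes to the fricative [z]. /lauvavazivodorad/ → lauvavazivozorad.
Rule 5 (final devoicing): /d/ is a voiced stop in word-final position, so it devoices to [t]. /lauvavazivozorad/ → lauvavazivozorat.

lauvavazivozorat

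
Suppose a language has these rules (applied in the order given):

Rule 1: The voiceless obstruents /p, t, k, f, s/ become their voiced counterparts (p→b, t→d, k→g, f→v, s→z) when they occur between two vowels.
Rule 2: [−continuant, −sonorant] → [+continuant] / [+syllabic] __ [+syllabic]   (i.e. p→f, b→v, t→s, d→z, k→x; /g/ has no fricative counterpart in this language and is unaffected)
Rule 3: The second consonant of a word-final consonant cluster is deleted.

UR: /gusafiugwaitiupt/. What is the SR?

Rule 1 (intervocalic voicing): /s/ is a voiceless obstruent between vowels /u/ and /a/, so it voices to [z]. /f/ is a voiceless obstruent between vowels /a/ and /i/, so it voices to [v]. /t/ is a voiceless obstruent between vowels /i/ and /i/, so it voices to [d]. /gusafiugwaitiupt/ → guzaviugwaidiupt.
Rule 2 (intervocalic spirantization): /d/ is a stop between vowels /i/ and /i/, so it spirantizes to the fricative [z]. /guzaviugwaidiupt/ → guzaviugwaiziupt.
Rule 3 (final cluster simplification): /t/ is the second consonant of a word-final cluster /pt/, so it deletes. /guzaviugwaiziupt/ → guzaviugwaiziup.

guzaviugwaiziup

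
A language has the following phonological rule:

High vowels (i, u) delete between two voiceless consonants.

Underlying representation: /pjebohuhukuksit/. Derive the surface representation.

pjebohhkkst

/u/ is a high vowel flanked by voiceless consonants /h/ and /h/, so it deletes.
/u/ is a high vowel flanked by voiceless consonants /h/ and /k/, so it deletes.
/u/ is a high vowel flanked by voiceless consonants /k/ and /k/, so it deletes.
/i/ is a high vowel flanked by voiceless consonants /s/ and /t/, so it deletes.
Surface form: [pjebohhkkst].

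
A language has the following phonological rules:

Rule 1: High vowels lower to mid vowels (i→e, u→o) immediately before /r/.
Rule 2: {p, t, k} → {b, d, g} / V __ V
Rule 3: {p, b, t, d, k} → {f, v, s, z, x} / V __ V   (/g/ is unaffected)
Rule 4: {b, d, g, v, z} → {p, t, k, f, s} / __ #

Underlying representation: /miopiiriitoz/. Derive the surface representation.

miovieriizos

Rule 1 (pre-rhotic lowering): /i/ is a high vowel immediately before /r/, so it lowers to [e]. /miopiiriitoz/ → miopieriitoz.
Rule 2 (intervocalic voicing): /p/ is a voiceless stop between vowels /o/ and /i/, so it voices to [b]. /t/ is a voiceless stop between vowels /i/ and /o/, so it voices to [d]. /miopieriitoz/ → miobieriidoz.
Rule 3 (intervocalic spirantization): /b/ is a stop between vowels /o/ and /i/, so it spirantizes to the fricative [v]. /d/ is a stop between vowels /i/ and /o/, so it spirantizes to the fricative [z]. /miobieriidoz/ → miovieriizoz.
Rule 4 (final devoicing): /z/ is a voiced obstruent in word-final position, so it devoices to [s]. /miovieriizoz/ → miovieriizos.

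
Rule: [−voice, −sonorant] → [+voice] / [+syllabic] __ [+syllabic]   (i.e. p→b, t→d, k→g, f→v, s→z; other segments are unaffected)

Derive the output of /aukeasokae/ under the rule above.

augeazogae

/k/ is a voiceless obstruent between vowels /u/ and /e/, so it voices to [g].
/s/ is a voiceless obstruent between vowels /a/ and /o/, so it voices to [z].
/k/ is a voiceless obstruent between vowels /o/ and /a/, so it voices to [g].
Surface form: [augeazogae].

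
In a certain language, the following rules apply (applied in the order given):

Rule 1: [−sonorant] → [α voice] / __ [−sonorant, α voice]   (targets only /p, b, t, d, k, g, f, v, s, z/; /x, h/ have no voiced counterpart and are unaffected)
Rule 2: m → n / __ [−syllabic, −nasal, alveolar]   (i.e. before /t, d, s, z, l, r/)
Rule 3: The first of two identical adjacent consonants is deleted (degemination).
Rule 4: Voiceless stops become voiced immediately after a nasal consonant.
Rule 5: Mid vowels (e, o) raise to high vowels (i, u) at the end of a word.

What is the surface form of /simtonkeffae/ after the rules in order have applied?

sindongefai

Rule 1 (regressive voicing assimilation): no segment meets the environment; /simtonkeffae/ is unchanged.
Rule 2 (nasal place assimilation): /m/ precedes the alveolar consonant /t/, so it assimilates in place to [n]. /simtonkeffae/ → sintonkeffae.
Rule 3 (degemination): /ff/ is a geminate; the first /f/ deletes. /sintonkeffae/ → sintonkefae.
Rule 4 (post-nasal voicing): /t/ is a voiceless stop immediately after the nasal /n/, so it voices to [d]. /k/ is a voiceless stop immediately after the nasal /n/, so it voices to [g]. /sintonkefae/ → sindongefae.
Rule 5 (final vowel raising): /e/ is a mid vowel in word-final position, so it raises to [i]. /sindongefae/ → sindongefai.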